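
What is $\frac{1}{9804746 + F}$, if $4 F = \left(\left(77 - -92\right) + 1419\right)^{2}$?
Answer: $\frac{1}{10435182} \approx 9.583 \cdot 10^{-8}$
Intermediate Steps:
$F = 630436$ ($F = \frac{\left(\left(77 - -92\right) + 1419\right)^{2}}{4} = \frac{\left(\left(77 + 92\right) + 1419\right)^{2}}{4} = \frac{\left(169 + 1419\right)^{2}}{4} = \frac{1588^{2}}{4} = \frac{1}{4} \cdot 2521744 = 630436$)
$\frac{1}{9804746 + F} = \frac{1}{9804746 + 630436} = \frac{1}{10435182}$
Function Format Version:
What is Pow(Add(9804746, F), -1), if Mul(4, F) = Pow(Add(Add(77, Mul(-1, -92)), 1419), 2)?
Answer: Rational(1, 10435182) ≈ 9.5830e-8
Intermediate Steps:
F = 630436 (F = Mul(Rational(1, 4), Pow(Add(Add(77, Mul(-1, -92)), 1419), 2)) = Mul(Rational(1, 4), Pow(Add(Add(77, 92), 1419), 2)) = Mul(Rational(1, 4), Pow(Add(169, 1419), 2)) = Mul(Rational(1, 4), Pow(1588, 2)) = Mul(Rational(1, 4), 2521744) = 630436)
Pow(Add(9804746, F), -1) = Pow(Add(9804746, 630436), -1) = Pow(10435182, -1) = Rational(1, 10435182)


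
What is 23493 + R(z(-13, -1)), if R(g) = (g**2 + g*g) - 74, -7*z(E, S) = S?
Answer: 1147533/49 ≈ 23419.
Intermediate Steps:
z(E, S) = -S/7
R(g) = -74 + 2*g**2 (R(g) = (g**2 + g**2) - 74 = 2*g**2 - 74 = -74 + 2*g**2)
23493 + R(z(-13, -1)) = 23493 + (-74 + 2*(-1/7*(-1))**2) = 23493 + (-74 + 2*(1/7)**2) = 23493 + (-74 + 2*(1/49)) = 23493 + (-74 + 2/49) = 23493 - 3624/49 = 1147533/49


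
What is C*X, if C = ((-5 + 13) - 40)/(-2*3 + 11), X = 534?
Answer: -17088/5 ≈ -3417.6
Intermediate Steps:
C = -32/5 (C = (8 - 40)/(-6 + 11) = -32/5 ≈ -6.4000)
C*X = -32/5*534 = -17088/5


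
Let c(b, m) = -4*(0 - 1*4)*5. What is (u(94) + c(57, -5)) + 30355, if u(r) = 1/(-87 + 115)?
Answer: 852181/28 ≈ 30435.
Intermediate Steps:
c(b, m) = 80 (c(b, m) = -4*(0 - 4)*5 = -4*(-4)*5 = 16*5 = 80)
u(r) = 1/28
(u(94) + c(57, -5)) + 30355 = (1/28 + 80) + 30355 = 2241/28 + 30355 = 852181/28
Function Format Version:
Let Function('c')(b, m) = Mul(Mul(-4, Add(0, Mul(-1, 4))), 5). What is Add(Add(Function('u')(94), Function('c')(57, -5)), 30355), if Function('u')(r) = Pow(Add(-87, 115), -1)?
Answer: Rational(852181, 28) ≈ 30435.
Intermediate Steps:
Function('c')(b, m) = 80 (Function('c')(b, m) = Mul(Mul(-4, Add(0, -4)), 5) = Mul(Mul(-4, -4), 5) = Mul(16, 5) = 80)
Function('u')(r) = Rational(1, 28) (Function('u')(r) = Pow(28, -1) = Rational(1, 28))
Add(Add(Function('u')(94), Function('c')(57, -5)), 30355) = Add(Add(Rational(1, 28), 80), 30355) = Add(Rational(2241, 28), 30355) = Rational(852181, 28)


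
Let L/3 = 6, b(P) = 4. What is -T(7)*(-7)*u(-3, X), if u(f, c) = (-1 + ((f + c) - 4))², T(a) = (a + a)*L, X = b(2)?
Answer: 28224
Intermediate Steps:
X = 4
L = 18 (L = 3*6 = 18)
T(a) = 36*a (T(a) = (a + a)*18 = (2*a)*18 = 36*a)
u(f, c) = (-5 + c + f)² (u(f, c) = (-1 + ((c + f) - 4))² = (-1 + (-4 + c + f))² = (-5 + c + f)²)
-T(7)*(-7)*u(-3, X) = -(36*7)*(-7)*(-5 + 4 - 3)² = -252*(-7)*(-4)² = -(-1764)*16 = -1*(-28224) = 28224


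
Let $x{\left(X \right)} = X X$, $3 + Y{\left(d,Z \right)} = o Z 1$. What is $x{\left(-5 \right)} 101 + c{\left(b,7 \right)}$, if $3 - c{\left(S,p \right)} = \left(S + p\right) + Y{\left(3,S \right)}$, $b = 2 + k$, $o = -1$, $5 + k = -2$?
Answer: $2524$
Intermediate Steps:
$k = -7$ ($k = -5 - 2 = -7$)
$Y{\left(d,Z \right)} = -3 - Z$ ($Y{\left(d,Z \right)} = -3 + - Z 1 = -3 - Z$)
$b = -5$ ($b = 2 - 7 = -5$)
$c{\left(S,p \right)} = 6 - p$ ($c{\left(S,p \right)} = 3 - \left(\left(S + p\right) - \left(3 + S\right)\right) = 3 - \left(-3 + p\right) = 6 - p$)
$x{\left(X \right)} = X^{2}$
$x{\left(-5 \right)} 101 + c{\left(b,7 \right)} = \left(-5\right)^{2} \cdot 101 + \left(6 - 7\right) = 25 \cdot 101 + \left(6 - 7\right) = 2525 - 1 = 2524$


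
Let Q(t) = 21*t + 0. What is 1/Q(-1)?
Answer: -1/21 ≈ -0.047619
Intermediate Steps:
Q(t) = 21*t
1/Q(-1) = 1/(21*(-1)) = 1/(-21) = -1/21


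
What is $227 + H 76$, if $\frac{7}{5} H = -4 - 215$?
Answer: $- \frac{81631}{7} \approx -11662.0$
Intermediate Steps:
$H = - \frac{1095}{7}$ ($H = \frac{5 \left(-4 - 215\right)}{7} = \frac{5}{7} \left(-219\right) = - \frac{1095}{7} \approx -156.43$)
$227 + H 76 = 227 - \frac{83220}{7} = - \frac{81631}{7}$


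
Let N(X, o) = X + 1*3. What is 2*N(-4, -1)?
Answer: -2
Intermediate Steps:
N(X, o) = 3 + X (N(X, o) = X + 3 = 3 + X)
2*N(-4, -1) = 2*(3 - 4) = 2*(-1) = -2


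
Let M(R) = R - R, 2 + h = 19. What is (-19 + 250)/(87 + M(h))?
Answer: 77/29 ≈ 2.6552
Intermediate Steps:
h = 17 (h = -2 + 19 = 17)
M(R) = 0
(-19 + 250)/(87 + M(h)) = (-19 + 250)/(87 + 0) = 231/87 = 231*(1/87) = 77/29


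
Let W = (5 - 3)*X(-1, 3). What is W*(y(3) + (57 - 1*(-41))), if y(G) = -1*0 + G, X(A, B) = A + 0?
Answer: -202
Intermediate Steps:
X(A, B) = A
y(G) = G (y(G) = 0 + G = G)
W = -2 (W = (5 - 3)*(-1) = 2*(-1) = -2)
W*(y(3) + (57 - 1*(-41))) = -2*(3 + (57 - 1*(-41))) = -2*(3 + (57 + 41)) = -2*(3 + 98) = -2*101 = -202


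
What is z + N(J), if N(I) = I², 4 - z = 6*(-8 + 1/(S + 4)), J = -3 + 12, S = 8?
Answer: 265/2 ≈ 132.50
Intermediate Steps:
J = 9
z = 103/2 (z = 4 - 6*(-8 + 1/(8 + 4)) = 4 - 6*(-8 + 1/12) = 4 - 6*(-95)/12 = 4 - 1*(-95/2) = 4 + 95/2 = 103/2 ≈ 51.500)
z + N(J) = 103/2 + 9² = 103/2 + 81 = 265/2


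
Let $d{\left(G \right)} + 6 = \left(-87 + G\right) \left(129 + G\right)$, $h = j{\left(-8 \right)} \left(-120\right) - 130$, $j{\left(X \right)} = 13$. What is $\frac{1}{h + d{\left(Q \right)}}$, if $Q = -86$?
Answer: $- \frac{1}{9135} \approx -0.00010947$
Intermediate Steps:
$h = -1690$ ($h = 13 \left(-120\right) - 130 = -1560 - 130 = -1690$)
$d{\left(G \right)} = -6 + \left(-87 + G\right) \left(129 + G\right)$
$\frac{1}{h + d{\left(Q \right)}} = \frac{1}{-1690 + \left(-11229 + \left(-86\right)^{2} + 42 \left(-86\right)\right)} = \frac{1}{-1690 - 7445} = \frac{1}{-9135} = - \frac{1}{9135}$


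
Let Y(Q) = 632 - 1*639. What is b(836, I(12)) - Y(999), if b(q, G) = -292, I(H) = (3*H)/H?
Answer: -285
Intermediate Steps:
Y(Q) = -7 (Y(Q) = 632 - 639 = -7)
I(H) = 3
b(836, I(12)) - Y(999) = -292 - 1*(-7) = -292 + 7 = -285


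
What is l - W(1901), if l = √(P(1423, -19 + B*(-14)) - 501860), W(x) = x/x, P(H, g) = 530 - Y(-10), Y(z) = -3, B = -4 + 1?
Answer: -1 + 3*I*√55703 ≈ -1.0 + 708.04*I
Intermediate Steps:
B = -3
P(H, g) = 533 (P(H, g) = 530 - 1*(-3) = 530 + 3 = 533)
W(x) = 1
l = 3*I*√55703 (l = √(533 - 501860) = √(-501327) = 3*I*√55703 ≈ 708.04*I)
l - W(1901) = 3*I*√55703 - 1*1 = 3*I*√55703 - 1 = -1 + 3*I*√55703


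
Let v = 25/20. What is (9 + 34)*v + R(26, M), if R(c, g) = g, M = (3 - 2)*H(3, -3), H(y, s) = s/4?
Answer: 53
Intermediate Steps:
v = 5/4 (v = 25*(1/20) = 5/4 ≈ 1.2500)
H(y, s) = s/4 (H(y, s) = s*(1/4) = s/4)
M = -3/4 (M = (3 - 2)*((1/4)*(-3)) = 1*(-3/4) = -3/4 ≈ -0.75000)
(9 + 34)*v + R(26, M) = (9 + 34)*(5/4) - 3/4 = 43*(5/4) - 3/4 = 215/4 - 3/4 = 53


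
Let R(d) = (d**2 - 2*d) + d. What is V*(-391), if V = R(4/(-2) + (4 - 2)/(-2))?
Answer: -4692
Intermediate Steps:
R(d) = d**2 - d
V = 12 (V = (4/(-2) + (4 - 2)/(-2))*(-1 + (4/(-2) + (4 - 2)/(-2))) = (4*(-1/2) + 2*(-1/2))*(-1 + (4*(-1/2) + 2*(-1/2))) = (-2 - 1)*(-1 + (-2 - 1)) = -3*(-1 - 3) = -3*(-4) = 12)
V*(-391) = 12*(-391) = -4692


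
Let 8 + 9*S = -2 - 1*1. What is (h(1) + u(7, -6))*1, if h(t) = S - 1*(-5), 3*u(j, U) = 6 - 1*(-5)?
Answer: 67/9 ≈ 7.4444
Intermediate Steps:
S = -11/9 (S = -8/9 + (-2 - 1*1)/9 = -8/9 + (-2 - 1)/9 = -8/9 + (1/9)*(-3) = -8/9 - 1/3 = -11/9 ≈ -1.2222)
u(j, U) = 11/3 (u(j, U) = (6 - 1*(-5))/3 = (6 + 5)/3 = (1/3)*11 = 11/3)
h(t) = 34/9 (h(t) = -11/9 - 1*(-5) = -11/9 + 5 = 34/9)
(h(1) + u(7, -6))*1 = (34/9 + 11/3)*1 = (67/9)*1 = 67/9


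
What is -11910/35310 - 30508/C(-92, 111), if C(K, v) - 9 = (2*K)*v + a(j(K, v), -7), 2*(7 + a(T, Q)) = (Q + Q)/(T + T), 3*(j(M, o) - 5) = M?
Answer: 611609595/528803737 ≈ 1.1566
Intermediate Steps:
j(M, o) = 5 + M/3
a(T, Q) = -7 + Q/(2*T) (a(T, Q) = -7 + ((Q + Q)/(T + T))/2 = -7 + ((2*Q)/((2*T)))/2 = -7 + ((2*Q)*(1/(2*T)))/2 = -7 + (Q/T)/2 = -7 + Q/(2*T))
C(K, v) = 2 - 7/(2*(5 + K/3)) + 2*K*v (C(K, v) = 9 + ((2*K)*v + (-7 + (1/2)*(-7)/(5 + K/3))) = 9 + (2*K*v + (-7 - 7/(2*(5 + K/3)))) = 9 + (-7 - 7/(2*(5 + K/3)) + 2*K*v) = 2 - 7/(2*(5 + K/3)) + 2*K*v)
-11910/35310 - 30508/C(-92, 111) = -11910/35310 - 30508*2*(15 - 92)/(-21 + 4*(1 - 92*111)*(15 - 92)) = -11910*1/35310 - 30508*(-154/(-21 + 4*(1 - 10212)*(-77))) = -397/1177 - 30508*(-154/(-21 + 4*(-10211)*(-77))) = -397/1177 - 30508*(-154/(-21 + 3144988)) = -397/1177 - 30508/((1/2)*(-1/77)*3144967) = -397/1177 - 30508/(-449281/22) = -397/1177 - 30508*(-22/449281) = -397/1177 + 671176/449281 = 611609595/528803737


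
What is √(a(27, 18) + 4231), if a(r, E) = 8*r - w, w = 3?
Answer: 2*√1111 ≈ 66.663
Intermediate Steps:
a(r, E) = -3 + 8*r (a(r, E) = 8*r - 1*3 = 8*r - 3 = -3 + 8*r)
√(a(27, 18) + 4231) = √((-3 + 8*27) + 4231) = √((-3 + 216) + 4231) = √(213 + 4231) = √4444 = 2*√1111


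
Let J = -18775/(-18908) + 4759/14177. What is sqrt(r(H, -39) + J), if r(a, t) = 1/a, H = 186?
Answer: sqrt(207267085464558320463)/12464730294 ≈ 1.1550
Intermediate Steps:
J = 356156347/268058716 (J = -18775*(-1/18908) + 4759*(1/14177) = 18775/18908 + 4759/14177 = 356156347/268058716 ≈ 1.3287)
sqrt(r(H, -39) + J) = sqrt(1/186 + 356156347/268058716) = sqrt(33256569629/24929460588) = sqrt(207267085464558320463)/12464730294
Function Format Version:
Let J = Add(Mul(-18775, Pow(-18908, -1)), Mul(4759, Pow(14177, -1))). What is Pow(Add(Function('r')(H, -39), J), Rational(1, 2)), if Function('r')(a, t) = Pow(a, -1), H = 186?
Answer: Mul(Rational(1, 12464730294), Pow(207267085464558320463, Rational(1, 2))) ≈ 1.1550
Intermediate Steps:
J = Rational(356156347, 268058716) (J = Add(Mul(-18775, Rational(-1, 18908)), Mul(4759, Rational(1, 14177))) = Add(Rational(18775, 18908), Rational(4759, 14177)) = Rational(356156347, 268058716) ≈ 1.3287)
Pow(Add(Function('r')(H, -39), J), Rational(1, 2)) = Pow(Add(Pow(186, -1), Rational(356156347, 268058716)), Rational(1, 2)) = Pow(Add(Rational(1, 186), Rational(356156347, 268058716)), Rational(1, 2)) = Pow(Rational(33256569629, 24929460588), Rational(1, 2)) = Mul(Rational(1, 12464730294), Pow(207267085464558320463, Rational(1, 2)))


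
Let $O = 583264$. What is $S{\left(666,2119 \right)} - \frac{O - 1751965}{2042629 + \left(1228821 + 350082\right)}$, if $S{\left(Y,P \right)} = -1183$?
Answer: $- \frac{4283103655}{3621532} \approx -1182.7$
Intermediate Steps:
$S{\left(666,2119 \right)} - \frac{O - 1751965}{2042629 + \left(1228821 + 350082\right)} = -1183 - \frac{583264 - 1751965}{2042629 + \left(1228821 + 350082\right)} = -1183 - - \frac{1168701}{2042629 + 1578903} = -1183 - - \frac{1168701}{3621532} = -1183 + \frac{1168701}{3621532} = - \frac{4283103655}{3621532}$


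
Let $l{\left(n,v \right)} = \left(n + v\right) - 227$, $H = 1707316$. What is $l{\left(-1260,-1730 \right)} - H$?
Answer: $-1710533$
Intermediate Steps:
$l{\left(n,v \right)} = -227 + n + v$
$l{\left(-1260,-1730 \right)} - H = \left(-227 - 1260 - 1730\right) - 1707316 = -3217 - 1707316 = -1710533$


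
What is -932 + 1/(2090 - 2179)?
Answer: -82949/89 ≈ -932.01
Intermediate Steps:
-932 + 1/(2090 - 2179) = -932 + 1/(-89) = -932 - 1/89 = -82949/89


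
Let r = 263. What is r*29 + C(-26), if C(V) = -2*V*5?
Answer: 7887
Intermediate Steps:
C(V) = -10*V
r*29 + C(-26) = 263*29 - 10*(-26) = 7627 + 260 = 7887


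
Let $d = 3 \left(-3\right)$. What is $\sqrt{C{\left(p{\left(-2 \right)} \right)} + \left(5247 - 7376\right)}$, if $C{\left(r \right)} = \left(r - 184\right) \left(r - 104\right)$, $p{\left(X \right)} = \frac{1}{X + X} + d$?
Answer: $\frac{\sqrt{316105}}{4} \approx 140.56$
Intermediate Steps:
$d = -9$
$p{\left(X \right)} = -9 + \frac{1}{2 X}$ ($p{\left(X \right)} = \frac{1}{X + X} - 9 = \frac{1}{2 X} - 9 = -9 + \frac{1}{2 X}$)
$C{\left(r \right)} = \left(-184 + r\right) \left(-104 + r\right)$
$\sqrt{C{\left(p{\left(-2 \right)} \right)} + \left(5247 - 7376\right)} = \sqrt{\left(19136 + \left(-9 + \frac{1}{2 \left(-2\right)}\right)^{2} - 288 \left(-9 + \frac{1}{2 \left(-2\right)}\right)\right) + \left(5247 - 7376\right)} = \sqrt{\left(19136 + \left(-9 + \frac{1}{2} \left(- \frac{1}{2}\right)\right)^{2} - 288 \left(-9 + \frac{1}{2} \left(- \frac{1}{2}\right)\right)\right) + \left(5247 - 7376\right)} = \sqrt{\left(19136 + \left(-9 - \frac{1}{4}\right)^{2} - 288 \left(-9 - \frac{1}{4}\right)\right) - 2129} = \sqrt{\left(19136 + \left(- \frac{37}{4}\right)^{2} - -2664\right) - 2129} = \sqrt{\left(19136 + \frac{1369}{16} + 2664\right) - 2129} = \sqrt{\frac{350169}{16} - 2129} = \sqrt{\frac{316105}{16}} = \frac{\sqrt{316105}}{4}$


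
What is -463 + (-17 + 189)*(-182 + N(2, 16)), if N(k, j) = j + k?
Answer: -28671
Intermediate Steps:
-463 + (-17 + 189)*(-182 + N(2, 16)) = -463 + (-17 + 189)*(-182 + (16 + 2)) = -463 + 172*(-182 + 18) = -463 + 172*(-164) = -463 - 28208 = -28671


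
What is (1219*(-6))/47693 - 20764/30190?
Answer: -605553556/719925835 ≈ -0.84113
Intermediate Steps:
(1219*(-6))/47693 - 20764/30190 = -7314*1/47693 - 20764*1/30190 = -7314/47693 - 10382/15095 = -605553556/719925835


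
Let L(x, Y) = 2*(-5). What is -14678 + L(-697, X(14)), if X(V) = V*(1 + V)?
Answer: -14688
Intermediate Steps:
L(x, Y) = -10
-14678 + L(-697, X(14)) = -14678 - 10 = -14688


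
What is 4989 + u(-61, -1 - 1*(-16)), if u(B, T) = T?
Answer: 5004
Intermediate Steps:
4989 + u(-61, -1 - 1*(-16)) = 4989 + (-1 - 1*(-16)) = 4989 + (-1 + 16) = 4989 + 15 = 5004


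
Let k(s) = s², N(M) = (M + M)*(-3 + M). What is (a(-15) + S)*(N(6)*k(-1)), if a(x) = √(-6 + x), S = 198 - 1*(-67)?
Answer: 9540 + 36*I*√21 ≈ 9540.0 + 164.97*I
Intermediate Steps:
S = 265 (S = 198 + 67 = 265)
N(M) = 2*M*(-3 + M) (N(M) = (2*M)*(-3 + M) = 2*M*(-3 + M))
(a(-15) + S)*(N(6)*k(-1)) = (√(-6 - 15) + 265)*((2*6*(-3 + 6))*(-1)²) = (√(-21) + 265)*((2*6*3)*1) = (I*√21 + 265)*(36*1) = (265 + I*√21)*36 = 9540 + 36*I*√21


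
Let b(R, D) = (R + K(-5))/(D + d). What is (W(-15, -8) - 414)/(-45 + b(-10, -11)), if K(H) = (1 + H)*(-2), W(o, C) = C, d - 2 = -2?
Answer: 4642/493 ≈ 9.4158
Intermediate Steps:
d = 0 (d = 2 - 2 = 0)
K(H) = -2 - 2*H
b(R, D) = (8 + R)/D (b(R, D) = (R + (-2 - 2*(-5)))/(D + 0) = (R + (-2 + 10))/D = (R + 8)/D = (8 + R)/D)
(W(-15, -8) - 414)/(-45 + b(-10, -11)) = (-8 - 414)/(-45 + (8 - 10)/(-11)) = -422/(-45 - 1/11*(-2)) = -422/(-45 + 2/11) = -422/(-493/11) = -422*(-11/493) = 4642/493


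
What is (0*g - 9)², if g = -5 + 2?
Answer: 81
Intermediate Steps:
g = -3
(0*g - 9)² = (0*(-3) - 9)² = (0 - 9)² = (-9)² = 81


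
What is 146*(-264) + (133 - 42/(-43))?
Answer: -1651631/43 ≈ -38410.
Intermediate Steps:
146*(-264) + (133 - 42/(-43)) = -38544 + (133 - 42*(-1)/43) = -38544 + (133 - 1*(-42/43)) = -38544 + (133 + 42/43) = -38544 + 5761/43 = -1651631/43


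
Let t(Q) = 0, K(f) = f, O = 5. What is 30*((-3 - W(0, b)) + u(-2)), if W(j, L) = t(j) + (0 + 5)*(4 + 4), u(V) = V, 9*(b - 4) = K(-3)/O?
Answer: -1350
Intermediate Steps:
b = 59/15 (b = 4 + (-3/5)/9 = 4 + (-3*⅕)/9 = 4 + (⅑)*(-⅗) = 4 - 1/15 = 59/15 ≈ 3.9333)
W(j, L) = 40 (W(j, L) = 0 + (0 + 5)*(4 + 4) = 0 + 5*8 = 0 + 40 = 40)
30*((-3 - W(0, b)) + u(-2)) = 30*((-3 - 1*40) - 2) = 30*((-3 - 40) - 2) = 30*(-43 - 2) = 30*(-45) = -1350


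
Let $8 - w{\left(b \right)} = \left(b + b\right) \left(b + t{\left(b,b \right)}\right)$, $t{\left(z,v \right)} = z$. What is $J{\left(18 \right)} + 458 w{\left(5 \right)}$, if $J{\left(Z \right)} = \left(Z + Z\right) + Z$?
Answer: $-42082$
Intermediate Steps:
$J{\left(Z \right)} = 3 Z$ ($J{\left(Z \right)} = 2 Z + Z = 3 Z$)
$w{\left(b \right)} = 8 - 4 b^{2}$ ($w{\left(b \right)} = 8 - \left(b + b\right) \left(b + b\right) = 8 - 2 b 2 b = 8 - 4 b^{2}$)
$J{\left(18 \right)} + 458 w{\left(5 \right)} = 3 \cdot 18 + 458 \left(8 - 4 \cdot 5^{2}\right) = 54 + 458 \left(8 - 100\right) = 54 + 458 \left(-92\right) = 54 - 42136 = -42082$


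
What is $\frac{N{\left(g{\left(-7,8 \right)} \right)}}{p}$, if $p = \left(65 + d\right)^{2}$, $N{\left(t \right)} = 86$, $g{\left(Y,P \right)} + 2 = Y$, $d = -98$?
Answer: $\frac{86}{1089} \approx 0.078972$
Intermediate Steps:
$g{\left(Y,P \right)} = -2 + Y$
$p = 1089$ ($p = \left(65 - 98\right)^{2} = \left(-33\right)^{2} = 1089$)
$\frac{N{\left(g{\left(-7,8 \right)} \right)}}{p} = \frac{86}{1089}$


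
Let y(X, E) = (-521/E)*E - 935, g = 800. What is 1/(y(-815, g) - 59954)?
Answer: -1/61410 ≈ -1.6284e-5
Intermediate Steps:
y(X, E) = -1456 (y(X, E) = -521 - 935 = -1456)
1/(y(-815, g) - 59954) = 1/(-1456 - 59954) = 1/(-61410) = -1/61410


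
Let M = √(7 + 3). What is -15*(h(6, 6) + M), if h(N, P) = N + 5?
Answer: -165 - 15*√10 ≈ -212.43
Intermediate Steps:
h(N, P) = 5 + N
M = √10 ≈ 3.1623
-15*(h(6, 6) + M) = -15*((5 + 6) + √10) = -15*(11 + √10) = -165 - 15*√10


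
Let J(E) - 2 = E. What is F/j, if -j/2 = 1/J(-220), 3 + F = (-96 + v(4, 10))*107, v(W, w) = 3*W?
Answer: -980019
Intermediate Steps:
J(E) = 2 + E
F = -8991 (F = -3 + (-96 + 3*4)*107 = -3 + (-96 + 12)*107 = -3 - 84*107 = -3 - 8988 = -8991)
j = 1/109 (j = -2/(2 - 220) = -2/(-218) = -2*(-1/218) = 1/109 ≈ 0.0091743)
F/j = -8991/1/109 = -8991*109 = -980019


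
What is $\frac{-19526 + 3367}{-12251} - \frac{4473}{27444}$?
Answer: $\frac{129556291}{112072148} \approx 1.156$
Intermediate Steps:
$\frac{-19526 + 3367}{-12251} - \frac{4473}{27444} = \left(-16159\right) \left(- \frac{1}{12251}\right) - \frac{1491}{9148} = \frac{16159}{12251} - \frac{1491}{9148} = \frac{129556291}{112072148}$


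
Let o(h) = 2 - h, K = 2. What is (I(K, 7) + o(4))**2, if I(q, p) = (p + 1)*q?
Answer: 196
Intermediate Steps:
I(q, p) = q*(1 + p) (I(q, p) = (1 + p)*q = q*(1 + p))
(I(K, 7) + o(4))**2 = (2*(1 + 7) + (2 - 1*4))**2 = (2*8 + (2 - 4))**2 = (16 - 2)**2 = 14**2 = 196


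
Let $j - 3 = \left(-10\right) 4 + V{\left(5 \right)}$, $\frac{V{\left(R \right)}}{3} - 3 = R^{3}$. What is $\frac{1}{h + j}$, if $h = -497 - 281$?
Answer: $- \frac{1}{431} \approx -0.0023202$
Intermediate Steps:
$h = -778$
$V{\left(R \right)} = 9 + 3 R^{3}$
$j = 347$ ($j = 3 + \left(\left(-10\right) 4 + \left(9 + 3 \cdot 5^{3}\right)\right) = 3 + \left(-40 + \left(9 + 3 \cdot 125\right)\right) = 3 + \left(-40 + \left(9 + 375\right)\right) = 3 + \left(-40 + 384\right) = 3 + 344 = 347$)
$\frac{1}{h + j} = \frac{1}{-778 + 347} = \frac{1}{-431} = - \frac{1}{431}$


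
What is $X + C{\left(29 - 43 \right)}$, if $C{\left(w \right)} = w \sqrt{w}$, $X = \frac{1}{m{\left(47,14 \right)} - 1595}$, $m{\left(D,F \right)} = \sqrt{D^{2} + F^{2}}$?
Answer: $- \frac{319}{508324} - \frac{\sqrt{2405}}{2541620} - 14 i \sqrt{14} \approx -0.00064685 - 52.383 i$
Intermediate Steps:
$X = \frac{1}{-1595 + \sqrt{2405}}$ ($X = \frac{1}{\sqrt{47^{2} + 14^{2}} - 1595} = \frac{1}{\sqrt{2209 + 196} - 1595} = \frac{1}{\sqrt{2405} - 1595} = \frac{1}{-1595 + \sqrt{2405}} \approx -0.00064685$)
$C{\left(w \right)} = w^{\frac{3}{2}}$
$X + C{\left(29 - 43 \right)} = \left(- \frac{319}{508324} - \frac{\sqrt{2405}}{2541620}\right) + \left(29 - 43\right)^{\frac{3}{2}} = \left(- \frac{319}{508324} - \frac{\sqrt{2405}}{2541620}\right) + \left(-14\right)^{\frac{3}{2}} = \left(- \frac{319}{508324} - \frac{\sqrt{2405}}{2541620}\right) - 14 i \sqrt{14} = - \frac{319}{508324} - \frac{\sqrt{2405}}{2541620} - 14 i \sqrt{14}$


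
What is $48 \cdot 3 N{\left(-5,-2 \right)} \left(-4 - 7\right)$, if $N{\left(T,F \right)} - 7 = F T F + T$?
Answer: $28512$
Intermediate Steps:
$N{\left(T,F \right)} = 7 + T + T F^{2}$ ($N{\left(T,F \right)} = 7 + \left(F T F + T\right) = 7 + \left(T F^{2} + T\right) = 7 + \left(T + T F^{2}\right) = 7 + T + T F^{2}$)
$48 \cdot 3 N{\left(-5,-2 \right)} \left(-4 - 7\right) = 48 \cdot 3 \left(7 - 5 - 5 \left(-2\right)^{2}\right) \left(-4 - 7\right) = 48 \cdot 3 \left(7 - 5 - 20\right) \left(-4 - 7\right) = 48 \cdot 3 \left(7 - 5 - 20\right) \left(-11\right) = 48 \cdot 3 \left(-18\right) \left(-11\right) = 48 \left(\left(-54\right) \left(-11\right)\right) = 48 \cdot 594 = 28512$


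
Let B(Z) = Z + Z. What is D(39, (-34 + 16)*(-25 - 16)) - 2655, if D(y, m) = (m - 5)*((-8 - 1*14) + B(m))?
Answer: 1063127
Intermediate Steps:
B(Z) = 2*Z
D(y, m) = (-22 + 2*m)*(-5 + m) (D(y, m) = (m - 5)*((-8 - 1*14) + 2*m) = (-5 + m)*((-8 - 14) + 2*m) = (-5 + m)*(-22 + 2*m) = (-22 + 2*m)*(-5 + m))
D(39, (-34 + 16)*(-25 - 16)) - 2655 = (110 - 32*(-34 + 16)*(-25 - 16) + 2*((-34 + 16)*(-25 - 16))²) - 2655 = (110 - (-576)*(-41) + 2*(-18*(-41))²) - 2655 = (110 - 32*738 + 2*738²) - 2655 = (110 - 23616 + 2*544644) - 2655 = (110 - 23616 + 1089288) - 2655 = 1065782 - 2655 = 1063127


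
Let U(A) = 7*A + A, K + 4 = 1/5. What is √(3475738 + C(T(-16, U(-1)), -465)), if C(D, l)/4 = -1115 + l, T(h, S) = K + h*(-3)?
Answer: √3469418 ≈ 1862.6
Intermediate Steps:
K = -19/5 (K = -4 + 1/5 = -4 + 1*(⅕) = -4 + ⅕ = -19/5 ≈ -3.8000)
U(A) = 8*A
T(h, S) = -19/5 - 3*h (T(h, S) = -19/5 + h*(-3) = -19/5 - 3*h)
C(D, l) = -4460 + 4*l (C(D, l) = 4*(-1115 + l) = -4460 + 4*l)
√(3475738 + C(T(-16, U(-1)), -465)) = √(3475738 + (-4460 + 4*(-465))) = √(3475738 + (-4460 - 1860)) = √(3475738 - 6320) = √3469418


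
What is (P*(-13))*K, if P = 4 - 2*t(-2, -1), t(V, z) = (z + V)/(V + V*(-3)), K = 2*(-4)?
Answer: 572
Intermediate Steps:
K = -8
t(V, z) = -(V + z)/(2*V) (t(V, z) = (V + z)/(V - 3*V) = (V + z)/((-2*V)) = (V + z)*(-1/(2*V)) = -(V + z)/(2*V))
P = 11/2 (P = 4 - (-1*(-2) - 1*(-1))/(-2) = 4 - (-1)*(2 + 1)/2 = 4 - (-1)*3/2 = 4 - 2*(-¾) = 4 + 3/2 = 11/2 ≈ 5.5000)
(P*(-13))*K = ((11/2)*(-13))*(-8) = -143/2*(-8) = 572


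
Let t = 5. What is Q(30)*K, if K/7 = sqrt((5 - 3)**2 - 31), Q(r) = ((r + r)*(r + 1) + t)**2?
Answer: 73042725*I*sqrt(3) ≈ 1.2651e+8*I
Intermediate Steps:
Q(r) = (5 + 2*r*(1 + r))**2 (Q(r) = ((r + r)*(r + 1) + 5)**2 = ((2*r)*(1 + r) + 5)**2 = (2*r*(1 + r) + 5)**2 = (5 + 2*r*(1 + r))**2)
K = 21*I*sqrt(3) (K = 7*sqrt((5 - 3)**2 - 31) = 7*sqrt(2**2 - 31) = 7*sqrt(4 - 31) = 7*sqrt(-27) = 7*(3*I*sqrt(3)) = 21*I*sqrt(3) ≈ 36.373*I)
Q(30)*K = (5 + 2*30 + 2*30**2)**2*(21*I*sqrt(3)) = (5 + 60 + 2*900)**2*(21*I*sqrt(3)) = (5 + 60 + 1800)**2*(21*I*sqrt(3)) = 1865**2*(21*I*sqrt(3)) = 3478225*(21*I*sqrt(3)) = 73042725*I*sqrt(3)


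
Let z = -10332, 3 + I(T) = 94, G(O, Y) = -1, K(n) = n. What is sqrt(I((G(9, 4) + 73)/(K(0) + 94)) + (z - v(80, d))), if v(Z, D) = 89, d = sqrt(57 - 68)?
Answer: I*sqrt(10330) ≈ 101.64*I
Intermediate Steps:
d = I*sqrt(11) (d = sqrt(-11) = I*sqrt(11) ≈ 3.3166*I)
I(T) = 91 (I(T) = -3 + 94 = 91)
sqrt(I((G(9, 4) + 73)/(K(0) + 94)) + (z - v(80, d))) = sqrt(91 + (-10332 - 1*89)) = sqrt(91 + (-10332 - 89)) = sqrt(91 - 10421) = sqrt(-10330) = I*sqrt(10330)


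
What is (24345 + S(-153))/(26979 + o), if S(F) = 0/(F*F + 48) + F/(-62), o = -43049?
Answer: -1509543/996340 ≈ -1.5151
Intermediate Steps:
S(F) = -F/62 (S(F) = 0/(F² + 48) + F*(-1/62) = 0/(48 + F²) - F/62 = 0 - F/62 = -F/62)
(24345 + S(-153))/(26979 + o) = (24345 - 1/62*(-153))/(26979 - 43049) = (24345 + 153/62)/(-16070) = (1509543/62)*(-1/16070) = -1509543/996340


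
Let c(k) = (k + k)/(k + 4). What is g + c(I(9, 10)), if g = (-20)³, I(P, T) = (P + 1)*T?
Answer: -103975/13 ≈ -7998.1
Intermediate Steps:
I(P, T) = T*(1 + P) (I(P, T) = (1 + P)*T = T*(1 + P))
g = -8000
c(k) = 2*k/(4 + k) (c(k) = (2*k)/(4 + k) = 2*k/(4 + k))
g + c(I(9, 10)) = -8000 + 2*(10*(1 + 9))/(4 + 10*(1 + 9)) = -8000 + 2*(10*10)/(4 + 10*10) = -8000 + 2*100/(4 + 100) = -8000 + 2*100/104 = -8000 + 2*100*(1/104) = -8000 + 25/13 = -103975/13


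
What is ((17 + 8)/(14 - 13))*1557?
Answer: 38925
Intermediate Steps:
((17 + 8)/(14 - 13))*1557 = (25/1)*1557 = (25*1)*1557 = 25*1557 = 38925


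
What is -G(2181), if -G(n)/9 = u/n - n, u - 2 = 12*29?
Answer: -14269233/727 ≈ -19628.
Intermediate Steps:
u = 350 (u = 2 + 12*29 = 2 + 348 = 350)
G(n) = -3150/n + 9*n (G(n) = -9*(350/n - n) = -9*(-n + 350/n) = -3150/n + 9*n)
-G(2181) = -(-3150/2181 + 9*2181) = -(-3150*1/2181 + 19629) = -(-1050/727 + 19629) = -1*14269233/727 = -14269233/727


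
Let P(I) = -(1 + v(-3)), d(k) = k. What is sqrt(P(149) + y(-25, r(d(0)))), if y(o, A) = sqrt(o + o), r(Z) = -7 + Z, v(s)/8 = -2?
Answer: sqrt(15 + 5*I*sqrt(2)) ≈ 3.9739 + 0.8897*I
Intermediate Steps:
v(s) = -16 (v(s) = 8*(-2) = -16)
P(I) = 15 (P(I) = -(1 - 16) = -1*(-15) = 15)
y(o, A) = sqrt(2)*sqrt(o) (y(o, A) = sqrt(2*o) = sqrt(2)*sqrt(o))
sqrt(P(149) + y(-25, r(d(0)))) = sqrt(15 + sqrt(2)*sqrt(-25)) = sqrt(15 + sqrt(2)*(5*I)) = sqrt(15 + 5*I*sqrt(2))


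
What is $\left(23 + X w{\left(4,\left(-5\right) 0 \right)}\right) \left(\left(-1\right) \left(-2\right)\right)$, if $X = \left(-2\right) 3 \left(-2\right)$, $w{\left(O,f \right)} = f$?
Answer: $46$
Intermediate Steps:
$X = 12$ ($X = \left(-6\right) \left(-2\right) = 12$)
$\left(23 + X w{\left(4,\left(-5\right) 0 \right)}\right) \left(\left(-1\right) \left(-2\right)\right) = \left(23 + 12 \left(\left(-5\right) 0\right)\right) \left(\left(-1\right) \left(-2\right)\right) = \left(23 + 12 \cdot 0\right) 2 = \left(23 + 0\right) 2 = 23 \cdot 2 = 46$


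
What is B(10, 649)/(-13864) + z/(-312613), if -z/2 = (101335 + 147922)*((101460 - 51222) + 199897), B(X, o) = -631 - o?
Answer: 216097870360950/541758329 ≈ 3.9888e+5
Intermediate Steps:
z = -124695799390 (z = -2*(101335 + 147922)*((101460 - 51222) + 199897) = -498514*(50238 + 199897) = -498514*250135 = -2*62347899695 = -124695799390)
B(10, 649)/(-13864) + z/(-312613) = (-631 - 1*649)/(-13864) - 124695799390/(-312613) = (-631 - 649)*(-1/13864) - 124695799390*(-1/312613) = -1280*(-1/13864) + 124695799390/312613 = 160/1733 + 124695799390/312613 = 216097870360950/541758329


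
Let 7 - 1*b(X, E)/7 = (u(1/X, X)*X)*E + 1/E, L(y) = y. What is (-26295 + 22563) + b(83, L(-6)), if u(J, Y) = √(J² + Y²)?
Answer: -22091/6 + 42*√47458322 ≈ 2.8566e+5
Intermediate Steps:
b(X, E) = 49 - 7/E - 7*E*X*√(X⁻² + X²) (b(X, E) = 49 - 7*((√((1/X)² + X²)*X)*E + 1/E) = 49 - 7*((√(X⁻² + X²)*X)*E + 1/E) = 49 - 7*((X*√(X⁻² + X²))*E + 1/E) = 49 - 7*(E*X*√(X⁻² + X²) + 1/E) = 49 - 7*(1/E + E*X*√(X⁻² + X²)) = 49 + (-7/E - 7*E*X*√(X⁻² + X²)) = 49 - 7/E - 7*E*X*√(X⁻² + X²))
(-26295 + 22563) + b(83, L(-6)) = (-26295 + 22563) + (49 - 7/(-6) - 7*(-6)*83*√(83⁻² + 83²)) = -3732 + (49 - 7*(-⅙) - 7*(-6)*83*√(1/6889 + 6889)) = -3732 + (49 + 7/6 - 7*(-6)*83*√(47458322/6889)) = -3732 + (49 + 7/6 - 7*(-6)*83*√47458322/83) = -3732 + (49 + 7/6 + 42*√47458322) = -3732 + (301/6 + 42*√47458322) = -22091/6 + 42*√47458322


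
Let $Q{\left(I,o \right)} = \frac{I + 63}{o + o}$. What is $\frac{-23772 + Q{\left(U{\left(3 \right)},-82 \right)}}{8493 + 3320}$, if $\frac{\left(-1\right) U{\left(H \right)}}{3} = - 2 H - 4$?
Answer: $- \frac{3898701}{1937332} \approx -2.0124$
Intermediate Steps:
$U{\left(H \right)} = 12 + 6 H$ ($U{\left(H \right)} = - 3 \left(- 2 H - 4\right) = - 3 \left(-4 - 2 H\right) = 12 + 6 H$)
$Q{\left(I,o \right)} = \frac{63 + I}{2 o}$
$\frac{-23772 + Q{\left(U{\left(3 \right)},-82 \right)}}{8493 + 3320} = \frac{-23772 + \frac{63 + \left(12 + 6 \cdot 3\right)}{2 \left(-82\right)}}{8493 + 3320} = \frac{-23772 + \frac{1}{2} \left(- \frac{1}{82}\right) \left(63 + \left(12 + 18\right)\right)}{11813} = \left(-23772 + \frac{1}{2} \left(- \frac{1}{82}\right) \left(63 + 30\right)\right) \frac{1}{11813} = \left(-23772 + \frac{1}{2} \left(- \frac{1}{82}\right) 93\right) \frac{1}{11813} = \left(-23772 - \frac{93}{164}\right) \frac{1}{11813} = \left(- \frac{3898701}{164}\right) \frac{1}{11813} = - \frac{3898701}{1937332}$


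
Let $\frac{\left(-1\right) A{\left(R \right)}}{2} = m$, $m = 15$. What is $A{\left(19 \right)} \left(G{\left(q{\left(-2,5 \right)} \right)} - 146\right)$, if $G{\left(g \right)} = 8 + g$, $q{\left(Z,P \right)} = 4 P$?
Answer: $3540$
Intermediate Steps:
$A{\left(R \right)} = -30$ ($A{\left(R \right)} = \left(-2\right) 15 = -30$)
$A{\left(19 \right)} \left(G{\left(q{\left(-2,5 \right)} \right)} - 146\right) = - 30 \left(\left(8 + 4 \cdot 5\right) - 146\right) = - 30 \left(\left(8 + 20\right) - 146\right) = - 30 \left(28 - 146\right) = \left(-30\right) \left(-118\right) = 3540$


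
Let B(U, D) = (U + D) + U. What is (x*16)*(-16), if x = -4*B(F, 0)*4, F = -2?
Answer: -16384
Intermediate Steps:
B(U, D) = D + 2*U (B(U, D) = (D + U) + U = D + 2*U)
x = 64 (x = -4*(0 + 2*(-2))*4 = -4*(0 - 4)*4 = -4*(-4)*4 = 16*4 = 64)
(x*16)*(-16) = (64*16)*(-16) = 1024*(-16) = -16384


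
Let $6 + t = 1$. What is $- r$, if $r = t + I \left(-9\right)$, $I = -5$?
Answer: $-40$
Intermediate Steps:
$t = -5$ ($t = -6 + 1 = -5$)
$r = 40$ ($r = -5 - -45 = -5 + 45 = 40$)
$- r = \left(-1\right) 40 = -40$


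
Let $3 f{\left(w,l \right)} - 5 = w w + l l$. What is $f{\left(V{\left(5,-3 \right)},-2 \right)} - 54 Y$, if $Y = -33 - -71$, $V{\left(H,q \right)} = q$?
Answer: $-2046$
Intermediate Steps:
$f{\left(w,l \right)} = \frac{5}{3} + \frac{l^{2}}{3} + \frac{w^{2}}{3}$ ($f{\left(w,l \right)} = \frac{5}{3} + \frac{w w + l l}{3} = \frac{5}{3} + \frac{w^{2} + l^{2}}{3} = \frac{5}{3} + \frac{l^{2} + w^{2}}{3} = \frac{5}{3} + \left(\frac{l^{2}}{3} + \frac{w^{2}}{3}\right) = \frac{5}{3} + \frac{l^{2}}{3} + \frac{w^{2}}{3}$)
$Y = 38$ ($Y = -33 + 71 = 38$)
$f{\left(V{\left(5,-3 \right)},-2 \right)} - 54 Y = \left(\frac{5}{3} + \frac{\left(-2\right)^{2}}{3} + \frac{\left(-3\right)^{2}}{3}\right) - 2052 = \left(\frac{5}{3} + \frac{1}{3} \cdot 4 + \frac{1}{3} \cdot 9\right) - 2052 = \left(\frac{5}{3} + \frac{4}{3} + 3\right) - 2052 = 6 - 2052 = -2046$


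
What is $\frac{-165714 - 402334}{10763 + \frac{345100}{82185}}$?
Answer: $- \frac{9337004976}{176980451} \approx -52.757$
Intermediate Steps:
$\frac{-165714 - 402334}{10763 + \frac{345100}{82185}} = - \frac{568048}{10763 + 345100 \cdot \frac{1}{82185}} = - \frac{568048}{10763 + \frac{69020}{16437}} = - \frac{568048}{\frac{176980451}{16437}} = \left(-568048\right) \frac{16437}{176980451} = - \frac{9337004976}{176980451}$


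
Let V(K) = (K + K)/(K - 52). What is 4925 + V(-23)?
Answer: 369421/75 ≈ 4925.6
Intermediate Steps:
V(K) = 2*K/(-52 + K) (V(K) = (2*K)/(-52 + K) = 2*K/(-52 + K))
4925 + V(-23) = 4925 + 2*(-23)/(-52 - 23) = 4925 + 2*(-23)/(-75) = 4925 + 2*(-23)*(-1/75) = 4925 + 46/75 = 369421/75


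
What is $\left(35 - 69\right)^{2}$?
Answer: $1156$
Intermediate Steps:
$\left(35 - 69\right)^{2} = \left(-34\right)^{2} = 1156$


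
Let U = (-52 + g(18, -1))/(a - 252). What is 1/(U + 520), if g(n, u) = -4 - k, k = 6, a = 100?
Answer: 76/39551 ≈ 0.0019216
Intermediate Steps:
g(n, u) = -10 (g(n, u) = -4 - 1*6 = -4 - 6 = -10)
U = 31/76 (U = (-52 - 10)/(100 - 252) = -62/(-152) = -62*(-1/152) = 31/76 ≈ 0.40789)
1/(U + 520) = 1/(31/76 + 520) = 1/(39551/76) = 76/39551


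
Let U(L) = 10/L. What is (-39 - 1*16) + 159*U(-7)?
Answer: -1975/7 ≈ -282.14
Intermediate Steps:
(-39 - 1*16) + 159*U(-7) = (-39 - 1*16) + 159*(10/(-7)) = (-39 - 16) + 159*(10*(-⅐)) = -55 + 159*(-10/7) = -55 - 1590/7 = -1975/7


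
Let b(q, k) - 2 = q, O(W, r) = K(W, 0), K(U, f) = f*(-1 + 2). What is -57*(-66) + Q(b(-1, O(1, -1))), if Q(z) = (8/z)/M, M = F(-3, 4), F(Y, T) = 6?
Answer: 11290/3 ≈ 3763.3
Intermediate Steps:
K(U, f) = f (K(U, f) = f*1 = f)
O(W, r) = 0
b(q, k) = 2 + q
M = 6
Q(z) = 4/(3*z) (Q(z) = (8/z)/6 = (8/z)*(⅙) = 4/(3*z))
-57*(-66) + Q(b(-1, O(1, -1))) = -57*(-66) + 4/(3*(2 - 1)) = 3762 + (4/3)/1 = 3762 + (4/3)*1 = 3762 + 4/3 = 11290/3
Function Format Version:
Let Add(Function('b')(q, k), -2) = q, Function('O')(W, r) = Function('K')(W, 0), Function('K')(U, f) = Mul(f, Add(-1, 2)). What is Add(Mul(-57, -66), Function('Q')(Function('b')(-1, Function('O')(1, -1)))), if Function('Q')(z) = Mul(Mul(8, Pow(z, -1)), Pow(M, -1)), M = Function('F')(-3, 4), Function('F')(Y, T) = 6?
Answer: Rational(11290, 3) ≈ 3763.3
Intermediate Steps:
Function('K')(U, f) = f (Function('K')(U, f) = Mul(f, 1) = f)
Function('O')(W, r) = 0
Function('b')(q, k) = Add(2, q)
M = 6
Function('Q')(z) = Mul(Rational(4, 3), Pow(z, -1)) (Function('Q')(z) = Mul(Mul(8, Pow(z, -1)), Pow(6, -1)) = Mul(Mul(8, Pow(z, -1)), Rational(1, 6)) = Mul(Rational(4, 3), Pow(z, -1)))
Add(Mul(-57, -66), Function('Q')(Function('b')(-1, Function('O')(1, -1)))) = Add(Mul(-57, -66), Mul(Rational(4, 3), Pow(Add(2, -1), -1))) = Add(3762, Mul(Rational(4, 3), Pow(1, -1))) = Add(3762, Mul(Rational(4, 3), 1)) = Add(3762, Rational(4, 3)) = Rational(11290, 3)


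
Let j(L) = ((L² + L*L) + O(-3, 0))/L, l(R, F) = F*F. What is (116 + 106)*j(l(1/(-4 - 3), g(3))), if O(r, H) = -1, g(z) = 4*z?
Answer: 1534427/24 ≈ 63934.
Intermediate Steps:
l(R, F) = F²
j(L) = (-1 + 2*L²)/L (j(L) = ((L² + L*L) - 1)/L = ((L² + L²) - 1)/L = (2*L² - 1)/L = (-1 + 2*L²)/L)
(116 + 106)*j(l(1/(-4 - 3), g(3))) = (116 + 106)*(-1/((4*3)²) + 2*(4*3)²) = 222*(-1/(12²) + 2*12²) = 222*(-1/144 + 2*144) = 222*(-1*1/144 + 288) = 222*(-1/144 + 288) = 222*(41471/144) = 1534427/24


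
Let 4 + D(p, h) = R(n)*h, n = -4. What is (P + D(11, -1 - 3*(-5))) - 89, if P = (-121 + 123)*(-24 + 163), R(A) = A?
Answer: 129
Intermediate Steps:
D(p, h) = -4 - 4*h
P = 278 (P = 2*139 = 278)
(P + D(11, -1 - 3*(-5))) - 89 = (278 + (-4 - 4*(-1 - 3*(-5)))) - 89 = (278 + (-4 - 4*(-1 + 15))) - 89 = (278 + (-4 - 4*14)) - 89 = (278 + (-4 - 56)) - 89 = (278 - 60) - 89 = 218 - 89 = 129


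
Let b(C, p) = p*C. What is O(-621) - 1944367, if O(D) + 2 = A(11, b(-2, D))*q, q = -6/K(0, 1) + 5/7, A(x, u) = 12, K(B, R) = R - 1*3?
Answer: -13610271/7 ≈ -1.9443e+6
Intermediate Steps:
K(B, R) = -3 + R (K(B, R) = R - 3 = -3 + R)
b(C, p) = C*p
q = 26/7 (q = -6/(-3 + 1) + 5/7 = -6/(-2) + 5*(⅐) = -6*(-½) + 5/7 = 3 + 5/7 = 26/7 ≈ 3.7143)
O(D) = 298/7 (O(D) = -2 + 12*(26/7) = -2 + 312/7 = 298/7)
O(-621) - 1944367 = 298/7 - 1944367 = -13610271/7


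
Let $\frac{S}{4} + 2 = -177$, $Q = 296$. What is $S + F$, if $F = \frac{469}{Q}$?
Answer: $- \frac{211467}{296} \approx -714.42$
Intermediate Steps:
$S = -716$ ($S = -8 + 4 \left(-177\right) = -8 - 708 = -716$)
$F = \frac{469}{296} \approx 1.5845$
$S + F = -716 + \frac{469}{296} = - \frac{211467}{296}$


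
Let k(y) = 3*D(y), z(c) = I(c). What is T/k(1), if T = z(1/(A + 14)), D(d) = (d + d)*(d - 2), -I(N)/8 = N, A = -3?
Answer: 4/33 ≈ 0.12121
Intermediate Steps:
I(N) = -8*N
D(d) = 2*d*(-2 + d) (D(d) = (2*d)*(-2 + d) = 2*d*(-2 + d))
z(c) = -8*c
k(y) = 6*y*(-2 + y) (k(y) = 3*(2*y*(-2 + y)) = 6*y*(-2 + y))
T = -8/11 (T = -8/(-3 + 14) = -8/11 ≈ -0.72727)
T/k(1) = -8/11/(6*1*(-2 + 1)) = -8/11/(6*1*(-1)) = -8/11/(-6) = -⅙*(-8/11) = 4/33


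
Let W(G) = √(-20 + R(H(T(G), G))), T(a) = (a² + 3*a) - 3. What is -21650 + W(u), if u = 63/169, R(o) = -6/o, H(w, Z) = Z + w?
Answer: -21650 + I*√664222539/6521 ≈ -21650.0 + 3.9522*I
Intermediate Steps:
T(a) = -3 + a² + 3*a
u = 63/169 (u = 63*(1/169) = 63/169 ≈ 0.37278)
W(G) = √(-20 - 6/(-3 + G² + 4*G)) (W(G) = √(-20 - 6/(G + (-3 + G² + 3*G))) = √(-20 - 6/(-3 + G² + 4*G)))
-21650 + W(u) = -21650 + √2*√((27 - 40*63/169 - 10*(63/169)²)/(-3 + (63/169)² + 4*(63/169))) = -21650 + √2*√((27 - 2520/169 - 10*3969/28561)/(-3 + 3969/28561 + 252/169)) = -21650 + √2*√((27 - 2520/169 - 39690/28561)/(-39126/28561)) = -21650 + √2*√(-28561/39126*305577/28561) = -21650 + √2*√(-101859/13042) = -21650 + √2*(I*√1328445078/13042) = -21650 + I*√664222539/6521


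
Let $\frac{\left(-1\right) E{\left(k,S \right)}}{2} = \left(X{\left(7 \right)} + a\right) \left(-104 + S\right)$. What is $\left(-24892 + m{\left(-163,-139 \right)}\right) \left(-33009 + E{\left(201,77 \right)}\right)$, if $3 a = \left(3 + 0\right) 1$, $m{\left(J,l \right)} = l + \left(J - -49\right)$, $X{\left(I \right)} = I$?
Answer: $819148665$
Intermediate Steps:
$m{\left(J,l \right)} = 49 + J + l$ ($m{\left(J,l \right)} = l + \left(J + 49\right) = l + \left(49 + J\right) = 49 + J + l$)
$a = 1$ ($a = \frac{\left(3 + 0\right) 1}{3} = \frac{3 \cdot 1}{3} = \frac{1}{3} \cdot 3 = 1$)
$E{\left(k,S \right)} = 1664 - 16 S$ ($E{\left(k,S \right)} = - 2 \left(7 + 1\right) \left(-104 + S\right) = - 2 \cdot 8 \left(-104 + S\right) = - 2 \left(-832 + 8 S\right) = 1664 - 16 S$)
$\left(-24892 + m{\left(-163,-139 \right)}\right) \left(-33009 + E{\left(201,77 \right)}\right) = \left(-24892 - 253\right) \left(-33009 + \left(1664 - 1232\right)\right) = - 25145 \left(-33009 + 432\right) = \left(-25145\right) \left(-32577\right) = 819148665$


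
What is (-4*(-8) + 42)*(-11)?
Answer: -814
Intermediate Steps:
(-4*(-8) + 42)*(-11) = (32 + 42)*(-11) = 74*(-11) = -814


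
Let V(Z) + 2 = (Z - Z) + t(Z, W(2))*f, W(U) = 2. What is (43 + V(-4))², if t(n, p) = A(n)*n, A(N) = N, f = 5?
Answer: 14641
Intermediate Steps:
t(n, p) = n² (t(n, p) = n*n = n²)
V(Z) = -2 + 5*Z² (V(Z) = -2 + ((Z - Z) + Z²*5) = -2 + (0 + 5*Z²) = -2 + 5*Z²)
(43 + V(-4))² = (43 + (-2 + 5*(-4)²))² = (43 + (-2 + 5*16))² = (43 + (-2 + 80))² = (43 + 78)² = 121² = 14641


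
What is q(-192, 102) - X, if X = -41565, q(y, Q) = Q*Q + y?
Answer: 51777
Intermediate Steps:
q(y, Q) = y + Q² (q(y, Q) = Q² + y = y + Q²)
q(-192, 102) - X = (-192 + 102²) - 1*(-41565) = (-192 + 10404) + 41565 = 10212 + 41565 = 51777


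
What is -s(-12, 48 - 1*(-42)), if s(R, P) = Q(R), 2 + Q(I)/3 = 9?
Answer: -21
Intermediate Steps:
Q(I) = 21 (Q(I) = -6 + 3*9 = -6 + 27 = 21)
s(R, P) = 21
-s(-12, 48 - 1*(-42)) = -1*21 = -21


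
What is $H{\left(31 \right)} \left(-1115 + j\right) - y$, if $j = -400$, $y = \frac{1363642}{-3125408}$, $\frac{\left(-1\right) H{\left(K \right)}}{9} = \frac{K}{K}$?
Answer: $\frac{21308150861}{1562704} \approx 13635.0$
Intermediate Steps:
$H{\left(K \right)} = -9$ ($H{\left(K \right)} = - 9 \frac{K}{K} = \left(-9\right) 1 = -9$)
$y = - \frac{681821}{1562704}$ ($y = 1363642 \left(- \frac{1}{3125408}\right) = - \frac{681821}{1562704} \approx -0.43631$)
$H{\left(31 \right)} \left(-1115 + j\right) - y = - 9 \left(-1115 - 400\right) - - \frac{681821}{1562704} = \left(-9\right) \left(-1515\right) + \frac{681821}{1562704} = 13635 + \frac{681821}{1562704} = \frac{21308150861}{1562704}$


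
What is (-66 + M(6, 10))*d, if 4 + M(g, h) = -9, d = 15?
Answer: -1185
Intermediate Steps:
M(g, h) = -13 (M(g, h) = -4 - 9 = -13)
(-66 + M(6, 10))*d = (-66 - 13)*15 = -79*15 = -1185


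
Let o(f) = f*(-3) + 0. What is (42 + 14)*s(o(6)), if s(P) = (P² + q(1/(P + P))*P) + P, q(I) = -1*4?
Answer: 21168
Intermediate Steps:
q(I) = -4
o(f) = -3*f (o(f) = -3*f + 0 = -3*f)
s(P) = P² - 3*P (s(P) = (P² - 4*P) + P = P² - 3*P)
(42 + 14)*s(o(6)) = (42 + 14)*((-3*6)*(-3 - 3*6)) = 56*(-18*(-3 - 18)) = 56*(-18*(-21)) = 56*378 = 21168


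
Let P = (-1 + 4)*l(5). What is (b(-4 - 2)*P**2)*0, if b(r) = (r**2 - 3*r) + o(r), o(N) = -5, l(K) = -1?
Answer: 0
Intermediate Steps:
P = -3 (P = (-1 + 4)*(-1) = 3*(-1) = -3)
b(r) = -5 + r**2 - 3*r (b(r) = (r**2 - 3*r) - 5 = -5 + r**2 - 3*r)
(b(-4 - 2)*P**2)*0 = ((-5 + (-4 - 2)**2 - 3*(-4 - 2))*(-3)**2)*0 = ((-5 + (-6)**2 - 3*(-6))*9)*0 = ((-5 + 36 + 18)*9)*0 = (49*9)*0 = 441*0 = 0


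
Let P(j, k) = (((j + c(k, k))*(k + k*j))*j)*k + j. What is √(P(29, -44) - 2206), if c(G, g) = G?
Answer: I*√25266977 ≈ 5026.6*I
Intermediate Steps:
P(j, k) = j + j*k*(j + k)*(k + j*k) (P(j, k) = (((j + k)*(k + k*j))*j)*k + j = (((j + k)*(k + j*k))*j)*k + j = (j*(j + k)*(k + j*k))*k + j = j*k*(j + k)*(k + j*k) + j = j + j*k*(j + k)*(k + j*k))
√(P(29, -44) - 2206) = √(29*(1 + (-44)³ + 29*(-44)² + 29*(-44)³ + 29²*(-44)²) - 2206) = √(29*(1 - 85184 + 29*1936 + 29*(-85184) + 841*1936) - 2206) = √(29*(1 - 85184 + 56144 - 2470336 + 1628176) - 2206) = √(29*(-871199) - 2206) = √(-25264771 - 2206) = √(-25266977) = I*√25266977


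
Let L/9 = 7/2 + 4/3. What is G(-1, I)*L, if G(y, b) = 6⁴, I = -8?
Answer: 56376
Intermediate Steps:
L = 87/2 (L = 9*(7/2 + 4/3) = 9*(29/6) = 87/2 ≈ 43.500)
G(y, b) = 1296
G(-1, I)*L = 1296*(87/2) = 56376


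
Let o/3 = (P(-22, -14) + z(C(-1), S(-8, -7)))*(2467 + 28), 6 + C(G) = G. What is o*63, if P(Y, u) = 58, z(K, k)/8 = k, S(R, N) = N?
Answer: 943110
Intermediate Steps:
C(G) = -6 + G
z(K, k) = 8*k
o = 14970 (o = 3*((58 + 8*(-7))*(2467 + 28)) = 3*((58 - 56)*2495) = 3*(2*2495) = 3*4990 = 14970)
o*63 = 14970*63 = 943110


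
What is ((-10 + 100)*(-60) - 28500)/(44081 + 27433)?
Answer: -5650/11919 ≈ -0.47403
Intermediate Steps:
((-10 + 100)*(-60) - 28500)/(44081 + 27433) = (90*(-60) - 28500)/71514 = (-5400 - 28500)*(1/71514) = -33900*1/71514 = -5650/11919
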